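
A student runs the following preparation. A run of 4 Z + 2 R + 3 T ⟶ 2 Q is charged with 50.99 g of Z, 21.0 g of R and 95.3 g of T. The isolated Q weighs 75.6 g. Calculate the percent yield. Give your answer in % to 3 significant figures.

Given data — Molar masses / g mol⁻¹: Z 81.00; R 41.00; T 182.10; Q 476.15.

n(Z) = 50.99 / 81.00 = 0.6295 mol
n(R) = 21.00 / 41.00 = 0.5122 mol
n(T) = 95.30 / 182.10 = 0.5233 mol
n/ν → Z: 0.1574, R: 0.2561, T: 0.1744; Z is limiting.
theoretical n(Q) = (2/4) × 0.6295 = 0.3148 mol → 149.9 g
% yield = 75.6 / 149.9 × 100 = 50.43 %

50.4 %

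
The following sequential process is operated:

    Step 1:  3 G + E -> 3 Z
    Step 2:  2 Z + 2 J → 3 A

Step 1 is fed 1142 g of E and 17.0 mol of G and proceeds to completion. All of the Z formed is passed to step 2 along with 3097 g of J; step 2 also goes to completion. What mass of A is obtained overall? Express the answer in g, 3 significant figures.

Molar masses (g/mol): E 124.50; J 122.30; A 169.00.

4310 g

Step 1:
n(E) = 1142 / 124.50 = 9.173 mol
n(G) = 17.00 mol
n/ν for E = 9.173/1 = 9.173
n/ν for G = 17.00/3 = 5.667
Smallest n/ν is G → limiting reagent.
n(Z) produced = (3/3) × 17.00 = 17.00 mol
Step 2:
n(Z) available = 17.00 mol
n(J) = 3097 / 122.30 = 25.32 mol
n/ν for Z = 17.00/2 = 8.500
n/ν for J = 25.32/2 = 12.66
Smallest n/ν is Z → limiting reagent.
n(A) = (3/2) × 17.00 = 25.50 mol
mass = 25.50 × 169.00 = 4310 g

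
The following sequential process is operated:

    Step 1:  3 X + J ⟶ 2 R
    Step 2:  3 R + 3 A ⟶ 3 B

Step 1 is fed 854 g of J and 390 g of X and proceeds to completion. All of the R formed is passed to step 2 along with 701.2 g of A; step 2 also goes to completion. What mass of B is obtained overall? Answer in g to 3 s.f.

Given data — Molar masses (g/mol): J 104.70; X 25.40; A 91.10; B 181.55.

1400 g

Step 1:
n(J) = 854.0 / 104.70 = 8.157 mol
n(X) = 390.0 / 25.40 = 15.35 mol
n/ν → J: 8.157, X: 5.117; X is limiting.
n(R) produced = (2/3) × 15.35 = 10.23 mol
Step 2:
n(R) available = 10.23 mol
n(A) = 701.2 / 91.10 = 7.697 mol
n/ν → R: 3.410, A: 2.566; A is limiting.
n(B) = (3/3) × 7.697 = 7.697 mol
mass = 7.697 × 181.55 = 1397 g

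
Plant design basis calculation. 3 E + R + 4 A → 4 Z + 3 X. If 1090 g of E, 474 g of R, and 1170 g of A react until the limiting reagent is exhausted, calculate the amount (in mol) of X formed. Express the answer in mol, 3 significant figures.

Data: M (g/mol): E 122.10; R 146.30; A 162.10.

n(E) = 1090 / 122.10 = 8.927 mol
n(R) = 474.0 / 146.30 = 3.240 mol
n(A) = 1170 / 162.10 = 7.218 mol
n/ν → E: 2.976, R: 3.240, A: 1.805; A is limiting.
n(X) = (3/4) × 7.218 = 5.414 mol

5.41 mol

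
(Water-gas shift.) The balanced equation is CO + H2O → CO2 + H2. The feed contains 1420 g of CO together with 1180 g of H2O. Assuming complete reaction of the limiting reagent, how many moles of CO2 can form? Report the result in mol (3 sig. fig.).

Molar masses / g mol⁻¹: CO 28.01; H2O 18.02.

50.7 mol

n(CO) = 1420 / 28.01 = 50.70 mol
n(H2O) = 1180 / 18.02 = 65.48 mol
n/ν → CO: 50.70, H2O: 65.48; CO is limiting.
n(CO2) = (1/1) × 50.70 = 50.70 mol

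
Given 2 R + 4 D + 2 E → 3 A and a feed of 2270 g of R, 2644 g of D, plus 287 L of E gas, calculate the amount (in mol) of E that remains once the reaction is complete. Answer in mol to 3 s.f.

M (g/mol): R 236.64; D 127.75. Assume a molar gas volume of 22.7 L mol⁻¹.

n(R) = 2270 / 236.64 = 9.593 mol
n(D) = 2644 / 127.75 = 20.70 mol
n(E) = 287.0 / 22.7 = 12.64 mol
n/ν for R = 9.593/2 = 4.797
n/ν for D = 20.70/4 = 5.175
n/ν for E = 12.64/2 = 6.320
Smallest n/ν is R → limiting reagent.
E consumed = (2/2) × 9.593 = 9.593 mol
E remaining = 12.64 − 9.593 = 3.047 mol

3.05 mol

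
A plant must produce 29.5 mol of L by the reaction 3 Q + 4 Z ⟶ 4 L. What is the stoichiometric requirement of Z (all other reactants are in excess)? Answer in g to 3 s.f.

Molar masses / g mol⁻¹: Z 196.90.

5810 g

n(L) = 29.50 mol
n(Z) = (4/4) × 29.50 = 29.50 mol
mass = 29.50 × 196.90 = 5809 g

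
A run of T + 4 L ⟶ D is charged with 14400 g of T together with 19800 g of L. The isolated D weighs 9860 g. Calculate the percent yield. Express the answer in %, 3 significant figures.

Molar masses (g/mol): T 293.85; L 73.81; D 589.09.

n(T) = 14400 / 293.85 = 49.00 mol
n(L) = 19800 / 73.81 = 268.3 mol
n/ν for T = 49.00/1 = 49.00
n/ν for L = 268.3/4 = 67.08
Smallest n/ν is T → limiting reagent.
theoretical n(D) = (1/1) × 49.00 = 49.00 mol → 28870 g
% yield = 9860 / 28870 × 100 = 34.15 %

34.2 %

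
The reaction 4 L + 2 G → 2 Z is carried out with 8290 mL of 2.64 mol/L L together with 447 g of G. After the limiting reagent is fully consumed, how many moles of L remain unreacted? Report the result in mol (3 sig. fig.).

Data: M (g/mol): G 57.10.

6.23 mol

n(L) = 2.64 × 8290/1000 = 21.89 mol
n(G) = 447.0 / 57.10 = 7.828 mol
n/ν → L: 5.473, G: 3.914; G is limiting.
L consumed = (4/2) × 7.828 = 15.66 mol
L remaining = 21.89 − 15.66 = 6.230 mol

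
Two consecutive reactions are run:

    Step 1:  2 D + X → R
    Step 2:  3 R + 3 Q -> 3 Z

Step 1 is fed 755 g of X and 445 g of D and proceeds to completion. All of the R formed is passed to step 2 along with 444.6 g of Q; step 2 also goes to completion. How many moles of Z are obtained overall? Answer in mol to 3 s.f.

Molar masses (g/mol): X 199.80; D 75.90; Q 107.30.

Step 1:
n(X) = 755.0 / 199.80 = 3.779 mol
n(D) = 445.0 / 75.90 = 5.863 mol
n/ν for X = 3.779/1 = 3.779
n/ν for D = 5.863/2 = 2.932
Smallest n/ν is D → limiting reagent.
n(R) produced = (1/2) × 5.863 = 2.932 mol
Step 2:
n(R) available = 2.932 mol
n(Q) = 444.6 / 107.30 = 4.144 mol
n/ν for R = 2.932/3 = 0.9773
n/ν for Q = 4.144/3 = 1.381
Smallest n/ν is R → limiting reagent.
n(Z) = (3/3) × 2.932 = 2.932 mol

2.93 mol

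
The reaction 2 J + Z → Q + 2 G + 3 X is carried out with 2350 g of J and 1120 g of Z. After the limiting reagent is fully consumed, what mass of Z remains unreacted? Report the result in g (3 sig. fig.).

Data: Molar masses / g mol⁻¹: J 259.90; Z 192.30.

n(J) = 2350 / 259.90 = 9.042 mol
n(Z) = 1120 / 192.30 = 5.824 mol
n/ν for J = 9.042/2 = 4.521
n/ν for Z = 5.824/1 = 5.824
Smallest n/ν is J → limiting reagent.
Z consumed = (1/2) × 9.042 = 4.521 mol
Z remaining = 5.824 − 4.521 = 1.303 mol
mass = 1.303 × 192.30 = 250.6 g

251 g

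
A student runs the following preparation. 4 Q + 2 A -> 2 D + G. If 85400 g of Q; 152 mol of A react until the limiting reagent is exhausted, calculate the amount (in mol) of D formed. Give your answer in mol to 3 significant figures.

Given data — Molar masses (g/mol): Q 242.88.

152 mol

n(Q) = 85400 / 242.88 = 351.6 mol
n(A) = 152.0 mol
n/ν for Q = 351.6/4 = 87.90
n/ν for A = 152.0/2 = 76.00
Smallest n/ν is A → limiting reagent.
n(D) = (2/2) × 152.0 = 152.0 mol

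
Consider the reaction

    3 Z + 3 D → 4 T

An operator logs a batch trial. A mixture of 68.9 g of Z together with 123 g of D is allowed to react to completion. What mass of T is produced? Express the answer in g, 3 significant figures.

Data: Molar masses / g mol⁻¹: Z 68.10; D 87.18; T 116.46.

n(Z) = 68.90 / 68.10 = 1.012 mol
n(D) = 123.0 / 87.18 = 1.411 mol
n/ν for Z = 1.012/3 = 0.3373
n/ν for D = 1.411/3 = 0.4703
Smallest n/ν is Z → limiting reagent.
n(T) = (4/3) × 1.012 = 1.349 mol
mass = 1.349 × 116.46 = 157.1 g

157 g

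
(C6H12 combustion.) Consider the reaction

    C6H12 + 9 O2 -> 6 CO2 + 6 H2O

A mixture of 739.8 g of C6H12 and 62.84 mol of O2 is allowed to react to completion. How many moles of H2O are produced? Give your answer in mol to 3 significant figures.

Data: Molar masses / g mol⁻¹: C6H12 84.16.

n(C6H12) = 739.8 / 84.16 = 8.790 mol
n(O2) = 62.84 mol
n/ν for C6H12 = 8.790/1 = 8.790
n/ν for O2 = 62.84/9 = 6.982
Smallest n/ν is O2 → limiting reagent.
n(H2O) = (6/9) × 62.84 = 41.89 mol

41.9 mol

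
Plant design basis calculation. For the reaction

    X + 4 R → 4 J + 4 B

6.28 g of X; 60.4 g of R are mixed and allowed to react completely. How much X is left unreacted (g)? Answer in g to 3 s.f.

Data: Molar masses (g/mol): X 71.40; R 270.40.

2.29 g

n(X) = 6.280 / 71.40 = 0.08796 mol
n(R) = 60.40 / 270.40 = 0.2234 mol
n/ν for X = 0.08796/1 = 0.08796
n/ν for R = 0.2234/4 = 0.05585
Smallest n/ν is R → limiting reagent.
X consumed = (1/4) × 0.2234 = 0.05585 mol
X remaining = 0.08796 − 0.05585 = 0.03211 mol
mass = 0.03211 × 71.40 = 2.293 g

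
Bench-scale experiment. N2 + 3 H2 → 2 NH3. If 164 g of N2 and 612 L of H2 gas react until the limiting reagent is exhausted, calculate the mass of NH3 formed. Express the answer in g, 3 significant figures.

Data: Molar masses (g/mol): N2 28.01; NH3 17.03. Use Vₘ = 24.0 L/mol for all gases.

n(N2) = 164.0 / 28.01 = 5.855 mol
n(H2) = 612.0 / 24.0 = 25.50 mol
n/ν for N2 = 5.855/1 = 5.855
n/ν for H2 = 25.50/3 = 8.500
Smallest n/ν is N2 → limiting reagent.
n(NH3) = (2/1) × 5.855 = 11.71 mol
mass = 11.71 × 17.03 = 199.4 g

199 g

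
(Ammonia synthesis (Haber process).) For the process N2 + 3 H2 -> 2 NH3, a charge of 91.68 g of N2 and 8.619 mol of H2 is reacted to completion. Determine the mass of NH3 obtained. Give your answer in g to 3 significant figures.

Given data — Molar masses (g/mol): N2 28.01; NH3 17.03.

97.9 g

n(N2) = 91.68 / 28.01 = 3.273 mol
n(H2) = 8.619 mol
n/ν → N2: 3.273, H2: 2.873; H2 is limiting.
n(NH3) = (2/3) × 8.619 = 5.746 mol
mass = 5.746 × 17.03 = 97.85 g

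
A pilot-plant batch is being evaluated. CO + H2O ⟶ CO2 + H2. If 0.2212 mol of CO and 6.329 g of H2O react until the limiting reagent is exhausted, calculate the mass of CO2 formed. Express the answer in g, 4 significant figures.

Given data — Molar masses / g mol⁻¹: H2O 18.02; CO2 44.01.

n(CO) = 0.2212 mol
n(H2O) = 6.329 / 18.02 = 0.3512 mol
n/ν for CO = 0.2212/1 = 0.2212
n/ν for H2O = 0.3512/1 = 0.3512
Smallest n/ν is CO → limiting reagent.
n(CO2) = (1/1) × 0.2212 = 0.2212 mol
mass = 0.2212 × 44.01 = 9.735 g

9.735 g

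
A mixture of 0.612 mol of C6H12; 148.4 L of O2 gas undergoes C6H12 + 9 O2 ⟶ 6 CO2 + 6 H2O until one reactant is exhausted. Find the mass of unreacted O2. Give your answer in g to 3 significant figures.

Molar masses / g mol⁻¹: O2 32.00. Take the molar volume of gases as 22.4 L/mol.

35.7 g

n(C6H12) = 0.6120 mol
n(O2) = 148.4 / 22.4 = 6.625 mol
n/ν → C6H12: 0.6120, O2: 0.7361; C6H12 is limiting.
O2 consumed = (9/1) × 0.6120 = 5.508 mol
O2 remaining = 6.625 − 5.508 = 1.117 mol
mass = 1.117 × 32.00 = 35.74 g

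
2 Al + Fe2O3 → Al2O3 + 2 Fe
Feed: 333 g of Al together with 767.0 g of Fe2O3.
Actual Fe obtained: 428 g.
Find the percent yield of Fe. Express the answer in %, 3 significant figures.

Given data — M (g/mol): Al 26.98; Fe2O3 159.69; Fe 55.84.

n(Al) = 333.0 / 26.98 = 12.34 mol
n(Fe2O3) = 767.0 / 159.69 = 4.803 mol
n/ν for Al = 12.34/2 = 6.170
n/ν for Fe2O3 = 4.803/1 = 4.803
Smallest n/ν is Fe2O3 → limiting reagent.
theoretical n(Fe) = (2/1) × 4.803 = 9.606 mol → 536.4 g
% yield = 428 / 536.4 × 100 = 79.79 %

79.8 %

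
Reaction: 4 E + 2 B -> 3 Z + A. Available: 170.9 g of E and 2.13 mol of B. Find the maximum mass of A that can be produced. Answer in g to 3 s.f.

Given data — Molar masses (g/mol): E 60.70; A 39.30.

27.7 g

n(E) = 170.9 / 60.70 = 2.815 mol
n(B) = 2.130 mol
n/ν → E: 0.7038, B: 1.065; E is limiting.
n(A) = (1/4) × 2.815 = 0.7038 mol
mass = 0.7038 × 39.30 = 27.66 g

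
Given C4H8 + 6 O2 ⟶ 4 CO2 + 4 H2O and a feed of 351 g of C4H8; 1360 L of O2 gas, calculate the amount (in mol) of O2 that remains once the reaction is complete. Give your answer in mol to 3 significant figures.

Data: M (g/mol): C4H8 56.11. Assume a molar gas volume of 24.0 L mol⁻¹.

19.1 mol

n(C4H8) = 351.0 / 56.11 = 6.256 mol
n(O2) = 1360 / 24.0 = 56.67 mol
n/ν for C4H8 = 6.256/1 = 6.256
n/ν for O2 = 56.67/6 = 9.445
Smallest n/ν is C4H8 → limiting reagent.
O2 consumed = (6/1) × 6.256 = 37.54 mol
O2 remaining = 56.67 − 37.54 = 19.13 mol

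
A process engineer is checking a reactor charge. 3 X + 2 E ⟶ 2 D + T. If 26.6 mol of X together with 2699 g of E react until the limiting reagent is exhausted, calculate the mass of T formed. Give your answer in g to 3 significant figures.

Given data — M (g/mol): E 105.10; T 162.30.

1440 g

n(X) = 26.60 mol
n(E) = 2699 / 105.10 = 25.68 mol
n/ν for X = 26.60/3 = 8.867
n/ν for E = 25.68/2 = 12.84
Smallest n/ν is X → limiting reagent.
n(T) = (1/3) × 26.60 = 8.867 mol
mass = 8.867 × 162.30 = 1439 g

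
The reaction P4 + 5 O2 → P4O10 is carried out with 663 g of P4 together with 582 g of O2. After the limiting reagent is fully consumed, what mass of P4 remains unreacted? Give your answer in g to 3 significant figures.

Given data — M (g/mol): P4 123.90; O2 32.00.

212 g

n(P4) = 663.0 / 123.90 = 5.351 mol
n(O2) = 582.0 / 32.00 = 18.19 mol
n/ν for P4 = 5.351/1 = 5.351
n/ν for O2 = 18.19/5 = 3.638
Smallest n/ν is O2 → limiting reagent.
P4 consumed = (1/5) × 18.19 = 3.638 mol
P4 remaining = 5.351 − 3.638 = 1.713 mol
mass = 1.713 × 123.90 = 212.2 g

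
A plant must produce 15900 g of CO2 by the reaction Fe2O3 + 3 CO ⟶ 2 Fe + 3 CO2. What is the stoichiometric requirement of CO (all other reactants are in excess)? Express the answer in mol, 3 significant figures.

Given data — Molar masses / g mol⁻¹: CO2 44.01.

361 mol

n(CO2) = 15900 / 44.01 = 361.3 mol
n(CO) = (3/3) × 361.3 = 361.3 mol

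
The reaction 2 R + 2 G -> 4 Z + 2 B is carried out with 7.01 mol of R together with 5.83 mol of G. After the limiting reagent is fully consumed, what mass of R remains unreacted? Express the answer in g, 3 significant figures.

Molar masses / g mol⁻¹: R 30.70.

36.2 g

n(R) = 7.010 mol
n(G) = 5.830 mol
n/ν for R = 7.010/2 = 3.505
n/ν for G = 5.830/2 = 2.915
Smallest n/ν is G → limiting reagent.
R consumed = (2/2) × 5.830 = 5.830 mol
R remaining = 7.010 − 5.830 = 1.180 mol
mass = 1.180 × 30.70 = 36.23 g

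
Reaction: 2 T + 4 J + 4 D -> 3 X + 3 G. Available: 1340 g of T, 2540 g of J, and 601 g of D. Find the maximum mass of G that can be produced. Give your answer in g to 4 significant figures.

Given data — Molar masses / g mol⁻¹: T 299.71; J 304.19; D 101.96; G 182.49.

806.8 g

n(T) = 1340 / 299.71 = 4.471 mol
n(J) = 2540 / 304.19 = 8.350 mol
n(D) = 601.0 / 101.96 = 5.894 mol
n/ν for T = 4.471/2 = 2.236
n/ν for J = 8.350/4 = 2.088
n/ν for D = 5.894/4 = 1.474
Smallest n/ν is D → limiting reagent.
n(G) = (3/4) × 5.894 = 4.421 mol
mass = 4.421 × 182.49 = 806.8 g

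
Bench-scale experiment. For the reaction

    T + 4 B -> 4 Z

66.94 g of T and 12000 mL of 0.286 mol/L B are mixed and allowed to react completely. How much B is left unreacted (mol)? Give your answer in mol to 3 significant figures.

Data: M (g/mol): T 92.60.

n(T) = 66.94 / 92.60 = 0.7229 mol
n(B) = 0.286 × 12000/1000 = 3.432 mol
n/ν for T = 0.7229/1 = 0.7229
n/ν for B = 3.432/4 = 0.8580
Smallest n/ν is T → limiting reagent.
B consumed = (4/1) × 0.7229 = 2.892 mol
B remaining = 3.432 − 2.892 = 0.5400 mol

0.540 mol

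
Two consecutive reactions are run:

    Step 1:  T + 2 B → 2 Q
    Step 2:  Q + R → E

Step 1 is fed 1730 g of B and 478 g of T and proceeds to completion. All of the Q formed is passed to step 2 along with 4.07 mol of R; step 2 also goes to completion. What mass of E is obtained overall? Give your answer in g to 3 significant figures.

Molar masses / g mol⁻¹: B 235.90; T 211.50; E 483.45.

1970 g

Step 1:
n(B) = 1730 / 235.90 = 7.334 mol
n(T) = 478.0 / 211.50 = 2.260 mol
n/ν for B = 7.334/2 = 3.667
n/ν for T = 2.260/1 = 2.260
Smallest n/ν is T → limiting reagent.
n(Q) produced = (2/1) × 2.260 = 4.520 mol
Step 2:
n(Q) available = 4.520 mol
n(R) = 4.070 mol
n/ν for Q = 4.520/1 = 4.520
n/ν for R = 4.070/1 = 4.070
Smallest n/ν is R → limiting reagent.
n(E) = (1/1) × 4.070 = 4.070 mol
mass = 4.070 × 483.45 = 1968 g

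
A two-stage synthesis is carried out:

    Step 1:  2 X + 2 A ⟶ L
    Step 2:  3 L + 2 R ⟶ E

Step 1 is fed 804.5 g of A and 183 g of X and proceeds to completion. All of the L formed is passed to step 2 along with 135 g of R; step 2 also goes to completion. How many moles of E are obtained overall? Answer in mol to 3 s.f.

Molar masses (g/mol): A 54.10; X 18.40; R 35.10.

1.66 mol

Step 1:
n(A) = 804.5 / 54.10 = 14.87 mol
n(X) = 183.0 / 18.40 = 9.946 mol
n/ν → A: 7.435, X: 4.973; X is limiting.
n(L) produced = (1/2) × 9.946 = 4.973 mol
Step 2:
n(L) available = 4.973 mol
n(R) = 135.0 / 35.10 = 3.846 mol
n/ν → L: 1.658, R: 1.923; L is limiting.
n(E) = (1/3) × 4.973 = 1.658 mol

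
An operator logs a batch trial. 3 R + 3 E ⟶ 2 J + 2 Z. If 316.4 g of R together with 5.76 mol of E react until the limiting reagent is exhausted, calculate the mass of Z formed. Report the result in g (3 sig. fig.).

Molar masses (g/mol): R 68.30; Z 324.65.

1000 g

n(R) = 316.4 / 68.30 = 4.633 mol
n(E) = 5.760 mol
n/ν → R: 1.544, E: 1.920; R is limiting.
n(Z) = (2/3) × 4.633 = 3.089 mol
mass = 3.089 × 324.65 = 1003 g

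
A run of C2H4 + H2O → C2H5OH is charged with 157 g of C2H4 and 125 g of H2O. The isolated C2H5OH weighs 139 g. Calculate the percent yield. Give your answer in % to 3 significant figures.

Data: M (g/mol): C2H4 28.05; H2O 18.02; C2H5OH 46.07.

53.9 %

n(C2H4) = 157.0 / 28.05 = 5.597 mol
n(H2O) = 125.0 / 18.02 = 6.937 mol
n/ν for C2H4 = 5.597/1 = 5.597
n/ν for H2O = 6.937/1 = 6.937
Smallest n/ν is C2H4 → limiting reagent.
theoretical n(C2H5OH) = (1/1) × 5.597 = 5.597 mol → 257.9 g
% yield = 139 / 257.9 × 100 = 53.90 %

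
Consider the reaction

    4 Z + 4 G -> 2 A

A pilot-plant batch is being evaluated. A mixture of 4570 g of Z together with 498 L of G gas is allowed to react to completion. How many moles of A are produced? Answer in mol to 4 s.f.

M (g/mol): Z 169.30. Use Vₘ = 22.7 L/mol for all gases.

n(Z) = 4570 / 169.30 = 26.99 mol
n(G) = 498.0 / 22.7 = 21.94 mol
n/ν for Z = 26.99/4 = 6.748
n/ν for G = 21.94/4 = 5.485
Smallest n/ν is G → limiting reagent.
n(A) = (2/4) × 21.94 = 10.97 mol

10.97 mol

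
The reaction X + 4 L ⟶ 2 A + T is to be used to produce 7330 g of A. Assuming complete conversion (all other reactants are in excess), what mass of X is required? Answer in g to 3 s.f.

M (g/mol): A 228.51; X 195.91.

3140 g

n(A) = 7330 / 228.51 = 32.08 mol
n(X) = (1/2) × 32.08 = 16.04 mol
mass = 16.04 × 195.91 = 3142 g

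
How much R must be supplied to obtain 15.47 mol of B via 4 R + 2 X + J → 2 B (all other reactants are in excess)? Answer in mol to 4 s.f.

n(B) = 15.47 mol
n(R) = (4/2) × 15.47 = 30.94 mol

30.94 mol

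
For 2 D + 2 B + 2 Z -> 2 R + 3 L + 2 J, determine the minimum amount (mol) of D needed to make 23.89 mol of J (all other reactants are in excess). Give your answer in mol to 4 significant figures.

n(J) = 23.89 mol
n(D) = (2/2) × 23.89 = 23.89 mol

23.89 mol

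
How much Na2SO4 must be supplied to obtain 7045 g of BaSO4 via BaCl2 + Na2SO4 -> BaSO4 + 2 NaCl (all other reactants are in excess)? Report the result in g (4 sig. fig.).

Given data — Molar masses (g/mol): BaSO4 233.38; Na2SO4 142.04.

n(BaSO4) = 7045 / 233.38 = 30.19 mol
n(Na2SO4) = (1/1) × 30.19 = 30.19 mol
mass = 30.19 × 142.04 = 4288 g

4288 g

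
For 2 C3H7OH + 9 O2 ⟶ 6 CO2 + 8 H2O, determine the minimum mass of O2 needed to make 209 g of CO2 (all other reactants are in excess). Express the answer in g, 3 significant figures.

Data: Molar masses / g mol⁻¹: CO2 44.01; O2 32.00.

228 g

n(CO2) = 209 / 44.01 = 4.749 mol
n(O2) = (9/6) × 4.749 = 7.124 mol
mass = 7.124 × 32.00 = 228.0 g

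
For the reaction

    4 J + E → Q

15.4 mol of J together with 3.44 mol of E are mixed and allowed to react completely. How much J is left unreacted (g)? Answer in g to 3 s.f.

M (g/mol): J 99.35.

163 g

n(J) = 15.40 mol
n(E) = 3.440 mol
n/ν for J = 15.40/4 = 3.850
n/ν for E = 3.440/1 = 3.440
Smallest n/ν is E → limiting reagent.
J consumed = (4/1) × 3.440 = 13.76 mol
J remaining = 15.40 − 13.76 = 1.640 mol
mass = 1.640 × 99.35 = 162.9 g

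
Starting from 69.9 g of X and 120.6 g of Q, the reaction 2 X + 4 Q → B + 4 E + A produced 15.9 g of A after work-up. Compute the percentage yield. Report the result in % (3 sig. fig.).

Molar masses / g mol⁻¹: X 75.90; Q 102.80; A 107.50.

50.4 %

n(X) = 69.90 / 75.90 = 0.9209 mol
n(Q) = 120.6 / 102.80 = 1.173 mol
n/ν for X = 0.9209/2 = 0.4605
n/ν for Q = 1.173/4 = 0.2933
Smallest n/ν is Q → limiting reagent.
theoretical n(A) = (1/4) × 1.173 = 0.2933 mol → 31.53 g
% yield = 15.9 / 31.53 × 100 = 50.43 %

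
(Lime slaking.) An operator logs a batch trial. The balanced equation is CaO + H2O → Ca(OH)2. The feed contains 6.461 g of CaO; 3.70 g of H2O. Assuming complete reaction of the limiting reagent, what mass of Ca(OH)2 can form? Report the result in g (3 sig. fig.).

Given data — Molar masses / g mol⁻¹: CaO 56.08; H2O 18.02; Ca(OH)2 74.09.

n(CaO) = 6.461 / 56.08 = 0.1152 mol
n(H2O) = 3.700 / 18.02 = 0.2053 mol
n/ν for CaO = 0.1152/1 = 0.1152
n/ν for H2O = 0.2053/1 = 0.2053
Smallest n/ν is CaO → limiting reagent.
n(Ca(OH)2) = (1/1) × 0.1152 = 0.1152 mol
mass = 0.1152 × 74.09 = 8.535 g

8.54 g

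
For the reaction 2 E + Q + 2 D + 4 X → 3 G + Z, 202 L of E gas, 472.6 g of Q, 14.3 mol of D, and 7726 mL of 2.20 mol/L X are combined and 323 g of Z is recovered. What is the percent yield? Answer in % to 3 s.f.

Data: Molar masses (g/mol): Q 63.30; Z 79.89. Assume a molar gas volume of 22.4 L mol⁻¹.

n(E) = 202.0 / 22.4 = 9.018 mol
n(Q) = 472.6 / 63.30 = 7.466 mol
n(D) = 14.30 mol
n(X) = 2.20 × 7726/1000 = 17.00 mol
n/ν for E = 9.018/2 = 4.509
n/ν for Q = 7.466/1 = 7.466
n/ν for D = 14.30/2 = 7.150
n/ν for X = 17.00/4 = 4.250
Smallest n/ν is X → limiting reagent.
theoretical n(Z) = (1/4) × 17.00 = 4.250 mol → 339.5 g
% yield = 323 / 339.5 × 100 = 95.14 %

95.1 %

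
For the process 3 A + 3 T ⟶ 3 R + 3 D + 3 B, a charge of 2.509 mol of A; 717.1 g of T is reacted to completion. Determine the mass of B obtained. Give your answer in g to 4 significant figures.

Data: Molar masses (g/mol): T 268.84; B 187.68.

470.9 g

n(A) = 2.509 mol
n(T) = 717.1 / 268.84 = 2.667 mol
n/ν for A = 2.509/3 = 0.8363
n/ν for T = 2.667/3 = 0.8890
Smallest n/ν is A → limiting reagent.
n(B) = (3/3) × 2.509 = 2.509 mol
mass = 2.509 × 187.68 = 470.9 g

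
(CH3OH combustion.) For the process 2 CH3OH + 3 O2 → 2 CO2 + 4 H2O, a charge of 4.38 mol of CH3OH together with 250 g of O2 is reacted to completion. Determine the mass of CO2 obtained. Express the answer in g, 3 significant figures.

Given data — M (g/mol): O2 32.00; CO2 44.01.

193 g

n(CH3OH) = 4.380 mol
n(O2) = 250.0 / 32.00 = 7.813 mol
n/ν → CH3OH: 2.190, O2: 2.604; CH3OH is limiting.
n(CO2) = (2/2) × 4.380 = 4.380 mol
mass = 4.380 × 44.01 = 192.8 g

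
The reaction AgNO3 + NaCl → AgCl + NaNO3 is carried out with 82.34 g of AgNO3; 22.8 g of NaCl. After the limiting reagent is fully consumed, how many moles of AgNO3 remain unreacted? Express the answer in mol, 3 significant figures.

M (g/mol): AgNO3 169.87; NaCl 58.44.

0.0946 mol

n(AgNO3) = 82.34 / 169.87 = 0.4847 mol
n(NaCl) = 22.80 / 58.44 = 0.3901 mol
n/ν for AgNO3 = 0.4847/1 = 0.4847
n/ν for NaCl = 0.3901/1 = 0.3901
Smallest n/ν is NaCl → limiting reagent.
AgNO3 consumed = (1/1) × 0.3901 = 0.3901 mol
AgNO3 remaining = 0.4847 − 0.3901 = 0.09460 mol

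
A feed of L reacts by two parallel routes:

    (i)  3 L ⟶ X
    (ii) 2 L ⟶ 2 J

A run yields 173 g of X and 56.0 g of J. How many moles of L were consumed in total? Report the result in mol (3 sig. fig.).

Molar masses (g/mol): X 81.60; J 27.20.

n(X) = 173 / 81.60 = 2.120 mol
n(J) = 56.0 / 27.20 = 2.059 mol
n(L) via (i) = (3/1)×2.120 = 6.360 mol
n(L) via (ii) = (2/2)×2.059 = 2.059 mol
total n(L) = 6.360 + 2.059 = 8.419 mol

8.42 mol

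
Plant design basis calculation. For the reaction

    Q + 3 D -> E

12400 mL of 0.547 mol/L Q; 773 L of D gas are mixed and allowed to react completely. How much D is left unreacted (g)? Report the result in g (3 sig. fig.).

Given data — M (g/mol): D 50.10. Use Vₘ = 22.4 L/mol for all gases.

n(Q) = 0.547 × 12400/1000 = 6.783 mol
n(D) = 773.0 / 22.4 = 34.51 mol
n/ν → Q: 6.783, D: 11.50; Q is limiting.
D consumed = (3/1) × 6.783 = 20.35 mol
D remaining = 34.51 − 20.35 = 14.16 mol
mass = 14.16 × 50.10 = 709.4 g

709 g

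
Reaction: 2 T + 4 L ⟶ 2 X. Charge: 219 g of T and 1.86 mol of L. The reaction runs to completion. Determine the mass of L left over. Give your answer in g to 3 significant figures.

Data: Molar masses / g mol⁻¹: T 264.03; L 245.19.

49.3 g

n(T) = 219.0 / 264.03 = 0.8295 mol
n(L) = 1.860 mol
n/ν for T = 0.8295/2 = 0.4148
n/ν for L = 1.860/4 = 0.4650
Smallest n/ν is T → limiting reagent.
L consumed = (4/2) × 0.8295 = 1.659 mol
L remaining = 1.860 − 1.659 = 0.2010 mol
mass = 0.2010 × 245.19 = 49.28 g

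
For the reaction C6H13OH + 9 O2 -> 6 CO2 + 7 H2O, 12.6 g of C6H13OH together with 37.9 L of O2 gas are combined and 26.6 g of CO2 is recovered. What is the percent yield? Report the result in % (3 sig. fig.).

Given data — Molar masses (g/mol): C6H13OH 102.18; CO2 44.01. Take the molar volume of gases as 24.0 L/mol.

n(C6H13OH) = 12.60 / 102.18 = 0.1233 mol
n(O2) = 37.90 / 24.0 = 1.579 mol
n/ν for C6H13OH = 0.1233/1 = 0.1233
n/ν for O2 = 1.579/9 = 0.1754
Smallest n/ν is C6H13OH → limiting reagent.
theoretical n(CO2) = (6/1) × 0.1233 = 0.7398 mol → 32.56 g
% yield = 26.6 / 32.56 × 100 = 81.70 %

81.7 %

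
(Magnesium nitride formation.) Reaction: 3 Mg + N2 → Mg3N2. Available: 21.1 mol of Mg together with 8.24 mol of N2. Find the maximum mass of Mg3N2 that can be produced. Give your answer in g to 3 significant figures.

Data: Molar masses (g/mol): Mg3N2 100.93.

n(Mg) = 21.10 mol
n(N2) = 8.240 mol
n/ν for Mg = 21.10/3 = 7.033
n/ν for N2 = 8.240/1 = 8.240
Smallest n/ν is Mg → limiting reagent.
n(Mg3N2) = (1/3) × 21.10 = 7.033 mol
mass = 7.033 × 100.93 = 709.8 g

710 g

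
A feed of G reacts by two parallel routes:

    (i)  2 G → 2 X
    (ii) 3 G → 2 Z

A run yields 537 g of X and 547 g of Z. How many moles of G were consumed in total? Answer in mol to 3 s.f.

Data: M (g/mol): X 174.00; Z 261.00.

6.23 mol

n(X) = 537 / 174.00 = 3.086 mol
n(Z) = 547 / 261.00 = 2.096 mol
n(G) via (i) = (2/2)×3.086 = 3.086 mol
n(G) via (ii) = (3/2)×2.096 = 3.144 mol
total n(G) = 3.086 + 3.144 = 6.230 mol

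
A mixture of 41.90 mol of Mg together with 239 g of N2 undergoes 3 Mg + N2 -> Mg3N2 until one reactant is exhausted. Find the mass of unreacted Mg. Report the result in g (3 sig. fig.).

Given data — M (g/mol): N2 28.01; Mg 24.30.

396 g

n(Mg) = 41.90 mol
n(N2) = 239.0 / 28.01 = 8.533 mol
n/ν → Mg: 13.97, N2: 8.533; N2 is limiting.
Mg consumed = (3/1) × 8.533 = 25.60 mol
Mg remaining = 41.90 − 25.60 = 16.30 mol
mass = 16.30 × 24.30 = 396.1 g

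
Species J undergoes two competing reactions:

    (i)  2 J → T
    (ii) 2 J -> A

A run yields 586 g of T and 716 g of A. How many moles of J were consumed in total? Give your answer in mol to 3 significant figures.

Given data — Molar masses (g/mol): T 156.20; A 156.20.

n(T) = 586 / 156.20 = 3.752 mol
n(A) = 716 / 156.20 = 4.584 mol
n(J) via (i) = (2/1)×3.752 = 7.504 mol
n(J) via (ii) = (2/1)×4.584 = 9.168 mol
total n(J) = 7.504 + 9.168 = 16.67 mol

16.7 mol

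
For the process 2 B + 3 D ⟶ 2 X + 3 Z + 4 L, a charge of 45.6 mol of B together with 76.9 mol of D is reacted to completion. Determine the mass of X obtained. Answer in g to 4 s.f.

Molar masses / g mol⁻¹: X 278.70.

12710 g

n(B) = 45.60 mol
n(D) = 76.90 mol
n/ν → B: 22.80, D: 25.63; B is limiting.
n(X) = (2/2) × 45.60 = 45.60 mol
mass = 45.60 × 278.70 = 12710 g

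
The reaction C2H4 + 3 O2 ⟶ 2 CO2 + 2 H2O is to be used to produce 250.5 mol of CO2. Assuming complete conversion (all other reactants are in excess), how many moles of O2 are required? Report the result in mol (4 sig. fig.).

375.8 mol

n(CO2) = 250.5 mol
n(O2) = (3/2) × 250.5 = 375.8 mol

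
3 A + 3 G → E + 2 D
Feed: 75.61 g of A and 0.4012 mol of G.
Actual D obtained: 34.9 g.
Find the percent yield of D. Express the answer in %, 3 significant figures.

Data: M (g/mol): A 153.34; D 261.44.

49.9 %

n(A) = 75.61 / 153.34 = 0.4931 mol
n(G) = 0.4012 mol
n/ν for A = 0.4931/3 = 0.1644
n/ν for G = 0.4012/3 = 0.1337
Smallest n/ν is G → limiting reagent.
theoretical n(D) = (2/3) × 0.4012 = 0.2675 mol → 69.94 g
% yield = 34.9 / 69.94 × 100 = 49.90 %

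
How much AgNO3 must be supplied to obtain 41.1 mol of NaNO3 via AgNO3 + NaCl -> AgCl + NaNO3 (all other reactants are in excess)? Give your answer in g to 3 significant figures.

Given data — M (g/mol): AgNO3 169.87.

n(NaNO3) = 41.10 mol
n(AgNO3) = (1/1) × 41.10 = 41.10 mol
mass = 41.10 × 169.87 = 6982 g

6980 g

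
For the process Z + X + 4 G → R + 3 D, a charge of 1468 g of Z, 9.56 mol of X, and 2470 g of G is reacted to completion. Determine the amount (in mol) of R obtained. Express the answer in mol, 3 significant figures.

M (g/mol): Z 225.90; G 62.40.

n(Z) = 1468 / 225.90 = 6.498 mol
n(X) = 9.560 mol
n(G) = 2470 / 62.40 = 39.58 mol
n/ν for Z = 6.498/1 = 6.498
n/ν for X = 9.560/1 = 9.560
n/ν for G = 39.58/4 = 9.895
Smallest n/ν is Z → limiting reagent.
n(R) = (1/1) × 6.498 = 6.498 mol

6.50 mol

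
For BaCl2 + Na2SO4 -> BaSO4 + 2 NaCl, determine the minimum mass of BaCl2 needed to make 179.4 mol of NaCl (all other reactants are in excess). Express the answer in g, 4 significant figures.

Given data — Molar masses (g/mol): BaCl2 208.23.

18680 g

n(NaCl) = 179.4 mol
n(BaCl2) = (1/2) × 179.4 = 89.70 mol
mass = 89.70 × 208.23 = 18680 g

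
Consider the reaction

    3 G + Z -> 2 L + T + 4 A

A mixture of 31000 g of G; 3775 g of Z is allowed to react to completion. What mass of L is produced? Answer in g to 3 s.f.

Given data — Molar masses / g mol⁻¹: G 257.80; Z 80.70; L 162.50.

13000 g

n(G) = 31000 / 257.80 = 120.2 mol
n(Z) = 3775 / 80.70 = 46.78 mol
n/ν for G = 120.2/3 = 40.07
n/ν for Z = 46.78/1 = 46.78
Smallest n/ν is G → limiting reagent.
n(L) = (2/3) × 120.2 = 80.13 mol
mass = 80.13 × 162.50 = 13020 g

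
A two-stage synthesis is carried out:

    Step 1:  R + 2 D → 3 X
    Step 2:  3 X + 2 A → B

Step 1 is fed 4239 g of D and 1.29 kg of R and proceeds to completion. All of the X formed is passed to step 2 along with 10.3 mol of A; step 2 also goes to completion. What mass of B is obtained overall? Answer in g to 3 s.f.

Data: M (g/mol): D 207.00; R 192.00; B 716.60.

3690 g

Step 1:
n(D) = 4239 / 207.00 = 20.48 mol
n(R) = 1.290×1000 / 192.00 = 6.719 mol
n/ν for D = 20.48/2 = 10.24
n/ν for R = 6.719/1 = 6.719
Smallest n/ν is R → limiting reagent.
n(X) produced = (3/1) × 6.719 = 20.16 mol
Step 2:
n(X) available = 20.16 mol
n(A) = 10.30 mol
n/ν for X = 20.16/3 = 6.720
n/ν for A = 10.30/2 = 5.150
Smallest n/ν is A → limiting reagent.
n(B) = (1/2) × 10.30 = 5.150 mol
mass = 5.150 × 716.60 = 3690 g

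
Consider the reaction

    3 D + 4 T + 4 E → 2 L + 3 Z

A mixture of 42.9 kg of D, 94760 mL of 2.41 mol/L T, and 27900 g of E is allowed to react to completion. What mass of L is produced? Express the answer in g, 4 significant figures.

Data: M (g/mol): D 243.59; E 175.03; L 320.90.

25580 g

n(D) = 42.90×1000 / 243.59 = 176.1 mol
n(T) = 2.41 × 94760/1000 = 228.4 mol
n(E) = 27900 / 175.03 = 159.4 mol
n/ν for D = 176.1/3 = 58.70
n/ν for T = 228.4/4 = 57.10
n/ν for E = 159.4/4 = 39.85
Smallest n/ν is E → limiting reagent.
n(L) = (2/4) × 159.4 = 79.70 mol
mass = 79.70 × 320.90 = 25580 g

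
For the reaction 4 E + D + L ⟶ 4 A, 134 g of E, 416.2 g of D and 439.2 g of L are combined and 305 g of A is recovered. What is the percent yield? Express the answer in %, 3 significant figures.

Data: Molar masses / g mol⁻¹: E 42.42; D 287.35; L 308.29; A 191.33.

n(E) = 134.0 / 42.42 = 3.159 mol
n(D) = 416.2 / 287.35 = 1.448 mol
n(L) = 439.2 / 308.29 = 1.425 mol
n/ν for E = 3.159/4 = 0.7898
n/ν for D = 1.448/1 = 1.448
n/ν for L = 1.425/1 = 1.425
Smallest n/ν is E → limiting reagent.
theoretical n(A) = (4/4) × 3.159 = 3.159 mol → 604.4 g
% yield = 305 / 604.4 × 100 = 50.46 %

50.5 %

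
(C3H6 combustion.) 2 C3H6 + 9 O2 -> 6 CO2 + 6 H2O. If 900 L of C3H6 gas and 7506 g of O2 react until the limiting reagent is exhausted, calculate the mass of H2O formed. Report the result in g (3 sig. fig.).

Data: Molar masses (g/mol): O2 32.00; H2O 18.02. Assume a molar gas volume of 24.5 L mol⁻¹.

n(C3H6) = 900.0 / 24.5 = 36.73 mol
n(O2) = 7506 / 32.00 = 234.6 mol
n/ν for C3H6 = 36.73/2 = 18.37
n/ν for O2 = 234.6/9 = 26.07
Smallest n/ν is C3H6 → limiting reagent.
n(H2O) = (6/2) × 36.73 = 110.2 mol
mass = 110.2 × 18.02 = 1986 g

1990 g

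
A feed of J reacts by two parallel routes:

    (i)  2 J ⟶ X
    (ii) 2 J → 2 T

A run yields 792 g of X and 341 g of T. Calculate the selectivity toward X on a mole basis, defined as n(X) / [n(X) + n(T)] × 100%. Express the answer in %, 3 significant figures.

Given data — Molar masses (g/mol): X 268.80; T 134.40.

n(X) = 792 / 268.80 = 2.946 mol
n(T) = 341 / 134.40 = 2.537 mol
selectivity = 2.946/(2.946+2.537) × 100 = 53.73 %

53.7 %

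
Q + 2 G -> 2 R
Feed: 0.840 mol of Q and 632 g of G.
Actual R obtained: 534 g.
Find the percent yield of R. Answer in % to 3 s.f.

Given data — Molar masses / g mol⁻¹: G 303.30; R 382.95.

n(Q) = 0.8400 mol
n(G) = 632.0 / 303.30 = 2.084 mol
n/ν → Q: 0.8400, G: 1.042; Q is limiting.
theoretical n(R) = (2/1) × 0.8400 = 1.680 mol → 643.4 g
% yield = 534 / 643.4 × 100 = 83.00 %

83.0 %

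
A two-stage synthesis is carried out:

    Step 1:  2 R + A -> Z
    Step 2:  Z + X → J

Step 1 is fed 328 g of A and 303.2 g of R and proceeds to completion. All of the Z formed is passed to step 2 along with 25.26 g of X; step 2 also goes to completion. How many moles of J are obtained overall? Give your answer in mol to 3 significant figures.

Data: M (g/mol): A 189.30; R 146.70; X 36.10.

0.700 mol

Step 1:
n(A) = 328.0 / 189.30 = 1.733 mol
n(R) = 303.2 / 146.70 = 2.067 mol
n/ν for A = 1.733/1 = 1.733
n/ν for R = 2.067/2 = 1.034
Smallest n/ν is R → limiting reagent.
n(Z) produced = (1/2) × 2.067 = 1.034 mol
Step 2:
n(Z) available = 1.034 mol
n(X) = 25.26 / 36.10 = 0.6997 mol
n/ν for Z = 1.034/1 = 1.034
n/ν for X = 0.6997/1 = 0.6997
Smallest n/ν is X → limiting reagent.
n(J) = (1/1) × 0.6997 = 0.6997 mol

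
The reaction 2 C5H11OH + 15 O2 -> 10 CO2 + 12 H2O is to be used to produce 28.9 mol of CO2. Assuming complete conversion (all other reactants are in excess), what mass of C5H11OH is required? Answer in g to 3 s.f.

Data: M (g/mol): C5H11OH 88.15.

n(CO2) = 28.90 mol
n(C5H11OH) = (2/10) × 28.90 = 5.780 mol
mass = 5.780 × 88.15 = 509.5 g

510 g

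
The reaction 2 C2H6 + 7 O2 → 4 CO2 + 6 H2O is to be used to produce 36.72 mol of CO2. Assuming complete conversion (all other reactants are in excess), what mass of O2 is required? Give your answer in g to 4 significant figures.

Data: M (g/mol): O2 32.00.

n(CO2) = 36.72 mol
n(O2) = (7/4) × 36.72 = 64.26 mol
mass = 64.26 × 32.00 = 2056 g

2056 g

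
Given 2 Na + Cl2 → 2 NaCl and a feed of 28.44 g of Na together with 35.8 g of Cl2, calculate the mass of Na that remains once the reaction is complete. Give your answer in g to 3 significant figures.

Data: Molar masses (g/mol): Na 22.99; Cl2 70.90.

5.22 g

n(Na) = 28.44 / 22.99 = 1.237 mol
n(Cl2) = 35.80 / 70.90 = 0.5049 mol
n/ν for Na = 1.237/2 = 0.6185
n/ν for Cl2 = 0.5049/1 = 0.5049
Smallest n/ν is Cl2 → limiting reagent.
Na consumed = (2/1) × 0.5049 = 1.010 mol
Na remaining = 1.237 − 1.010 = 0.2270 mol
mass = 0.2270 × 22.99 = 5.219 g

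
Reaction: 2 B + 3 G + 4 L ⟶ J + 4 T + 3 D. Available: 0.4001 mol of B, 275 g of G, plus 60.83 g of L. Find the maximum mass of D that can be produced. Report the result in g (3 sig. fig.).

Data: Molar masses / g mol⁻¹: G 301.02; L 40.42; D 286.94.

172 g

n(B) = 0.4001 mol
n(G) = 275.0 / 301.02 = 0.9136 mol
n(L) = 60.83 / 40.42 = 1.505 mol
n/ν for B = 0.4001/2 = 0.2001
n/ν for G = 0.9136/3 = 0.3045
n/ν for L = 1.505/4 = 0.3763
Smallest n/ν is B → limiting reagent.
n(D) = (3/2) × 0.4001 = 0.6002 mol
mass = 0.6002 × 286.94 = 172.2 g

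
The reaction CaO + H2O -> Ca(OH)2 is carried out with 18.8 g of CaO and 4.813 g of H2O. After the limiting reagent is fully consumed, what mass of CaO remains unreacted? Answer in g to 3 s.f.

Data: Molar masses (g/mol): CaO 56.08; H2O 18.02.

3.82 g

n(CaO) = 18.80 / 56.08 = 0.3352 mol
n(H2O) = 4.813 / 18.02 = 0.2671 mol
n/ν for CaO = 0.3352/1 = 0.3352
n/ν for H2O = 0.2671/1 = 0.2671
Smallest n/ν is H2O → limiting reagent.
CaO consumed = (1/1) × 0.2671 = 0.2671 mol
CaO remaining = 0.3352 − 0.2671 = 0.06810 mol
mass = 0.06810 × 56.08 = 3.819 g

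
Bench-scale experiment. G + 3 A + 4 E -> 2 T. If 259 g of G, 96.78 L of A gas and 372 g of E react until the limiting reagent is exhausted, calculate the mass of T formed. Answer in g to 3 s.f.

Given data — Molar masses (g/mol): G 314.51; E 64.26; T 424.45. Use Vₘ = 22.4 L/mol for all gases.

n(G) = 259.0 / 314.51 = 0.8235 mol
n(A) = 96.78 / 22.4 = 4.321 mol
n(E) = 372.0 / 64.26 = 5.789 mol
n/ν for G = 0.8235/1 = 0.8235
n/ν for A = 4.321/3 = 1.440
n/ν for E = 5.789/4 = 1.447
Smallest n/ν is G → limiting reagent.
n(T) = (2/1) × 0.8235 = 1.647 mol
mass = 1.647 × 424.45 = 699.1 g

699 g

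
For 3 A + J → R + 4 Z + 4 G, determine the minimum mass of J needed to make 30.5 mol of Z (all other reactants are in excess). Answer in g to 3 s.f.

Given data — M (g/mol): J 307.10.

2340 g

n(Z) = 30.50 mol
n(J) = (1/4) × 30.50 = 7.625 mol
mass = 7.625 × 307.10 = 2342 g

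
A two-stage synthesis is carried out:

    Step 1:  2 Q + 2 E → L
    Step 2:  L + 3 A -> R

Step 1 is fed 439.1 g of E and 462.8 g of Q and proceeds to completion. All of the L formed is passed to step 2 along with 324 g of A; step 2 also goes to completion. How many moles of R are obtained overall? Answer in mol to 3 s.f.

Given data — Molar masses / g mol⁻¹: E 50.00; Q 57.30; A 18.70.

4.04 mol

Step 1:
n(E) = 439.1 / 50.00 = 8.782 mol
n(Q) = 462.8 / 57.30 = 8.077 mol
n/ν → E: 4.391, Q: 4.039; Q is limiting.
n(L) produced = (1/2) × 8.077 = 4.039 mol
Step 2:
n(L) available = 4.039 mol
n(A) = 324.0 / 18.70 = 17.33 mol
n/ν → L: 4.039, A: 5.777; L is limiting.
n(R) = (1/1) × 4.039 = 4.039 mol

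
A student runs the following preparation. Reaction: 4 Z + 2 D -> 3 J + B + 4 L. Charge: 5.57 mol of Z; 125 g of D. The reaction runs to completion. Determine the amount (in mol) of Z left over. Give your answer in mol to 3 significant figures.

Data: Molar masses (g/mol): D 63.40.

1.63 mol

n(Z) = 5.570 mol
n(D) = 125.0 / 63.40 = 1.972 mol
n/ν for Z = 5.570/4 = 1.393
n/ν for D = 1.972/2 = 0.9860
Smallest n/ν is D → limiting reagent.
Z consumed = (4/2) × 1.972 = 3.944 mol
Z remaining = 5.570 − 3.944 = 1.626 mol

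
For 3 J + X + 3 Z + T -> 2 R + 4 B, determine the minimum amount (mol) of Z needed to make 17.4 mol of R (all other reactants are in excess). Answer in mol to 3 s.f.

n(R) = 17.40 mol
n(Z) = (3/2) × 17.40 = 26.10 mol

26.1 mol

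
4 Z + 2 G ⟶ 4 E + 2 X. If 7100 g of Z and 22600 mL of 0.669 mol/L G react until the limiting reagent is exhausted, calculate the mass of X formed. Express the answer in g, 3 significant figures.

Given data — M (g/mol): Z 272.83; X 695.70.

9050 g

n(Z) = 7100 / 272.83 = 26.02 mol
n(G) = 0.669 × 22600/1000 = 15.12 mol
n/ν for Z = 26.02/4 = 6.505
n/ν for G = 15.12/2 = 7.560
Smallest n/ν is Z → limiting reagent.
n(X) = (2/4) × 26.02 = 13.01 mol
mass = 13.01 × 695.70 = 9051 g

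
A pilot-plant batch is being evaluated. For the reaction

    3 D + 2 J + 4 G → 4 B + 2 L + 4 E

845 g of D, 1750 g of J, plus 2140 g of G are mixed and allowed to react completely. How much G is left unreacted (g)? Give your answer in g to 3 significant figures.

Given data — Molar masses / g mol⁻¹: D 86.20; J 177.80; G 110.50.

696 g

n(D) = 845.0 / 86.20 = 9.803 mol
n(J) = 1750 / 177.80 = 9.843 mol
n(G) = 2140 / 110.50 = 19.37 mol
n/ν for D = 9.803/3 = 3.268
n/ν for J = 9.843/2 = 4.922
n/ν for G = 19.37/4 = 4.843
Smallest n/ν is D → limiting reagent.
G consumed = (4/3) × 9.803 = 13.07 mol
G remaining = 19.37 − 13.07 = 6.300 mol
mass = 6.300 × 110.50 = 696.2 g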